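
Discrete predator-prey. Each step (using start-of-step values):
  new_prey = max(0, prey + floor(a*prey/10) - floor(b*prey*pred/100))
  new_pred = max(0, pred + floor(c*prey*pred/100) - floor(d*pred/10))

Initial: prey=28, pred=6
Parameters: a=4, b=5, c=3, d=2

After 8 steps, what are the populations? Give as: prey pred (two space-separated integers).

Answer: 0 16

Derivation:
Step 1: prey: 28+11-8=31; pred: 6+5-1=10
Step 2: prey: 31+12-15=28; pred: 10+9-2=17
Step 3: prey: 28+11-23=16; pred: 17+14-3=28
Step 4: prey: 16+6-22=0; pred: 28+13-5=36
Step 5: prey: 0+0-0=0; pred: 36+0-7=29
Step 6: prey: 0+0-0=0; pred: 29+0-5=24
Step 7: prey: 0+0-0=0; pred: 24+0-4=20
Step 8: prey: 0+0-0=0; pred: 20+0-4=16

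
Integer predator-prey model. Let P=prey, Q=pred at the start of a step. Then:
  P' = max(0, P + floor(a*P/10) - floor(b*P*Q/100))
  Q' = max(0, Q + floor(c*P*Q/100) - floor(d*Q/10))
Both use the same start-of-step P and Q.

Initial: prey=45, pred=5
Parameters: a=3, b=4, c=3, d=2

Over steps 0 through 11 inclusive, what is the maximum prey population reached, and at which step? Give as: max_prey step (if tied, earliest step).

Step 1: prey: 45+13-9=49; pred: 5+6-1=10
Step 2: prey: 49+14-19=44; pred: 10+14-2=22
Step 3: prey: 44+13-38=19; pred: 22+29-4=47
Step 4: prey: 19+5-35=0; pred: 47+26-9=64
Step 5: prey: 0+0-0=0; pred: 64+0-12=52
Step 6: prey: 0+0-0=0; pred: 52+0-10=42
Step 7: prey: 0+0-0=0; pred: 42+0-8=34
Step 8: prey: 0+0-0=0; pred: 34+0-6=28
Step 9: prey: 0+0-0=0; pred: 28+0-5=23
Step 10: prey: 0+0-0=0; pred: 23+0-4=19
Step 11: prey: 0+0-0=0; pred: 19+0-3=16
Max prey = 49 at step 1

Answer: 49 1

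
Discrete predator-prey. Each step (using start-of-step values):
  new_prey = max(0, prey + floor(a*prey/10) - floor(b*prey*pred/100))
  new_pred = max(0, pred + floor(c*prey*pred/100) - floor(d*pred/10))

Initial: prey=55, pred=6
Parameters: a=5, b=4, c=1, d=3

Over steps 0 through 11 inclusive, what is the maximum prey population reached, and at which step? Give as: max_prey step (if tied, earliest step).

Step 1: prey: 55+27-13=69; pred: 6+3-1=8
Step 2: prey: 69+34-22=81; pred: 8+5-2=11
Step 3: prey: 81+40-35=86; pred: 11+8-3=16
Step 4: prey: 86+43-55=74; pred: 16+13-4=25
Step 5: prey: 74+37-74=37; pred: 25+18-7=36
Step 6: prey: 37+18-53=2; pred: 36+13-10=39
Step 7: prey: 2+1-3=0; pred: 39+0-11=28
Step 8: prey: 0+0-0=0; pred: 28+0-8=20
Step 9: prey: 0+0-0=0; pred: 20+0-6=14
Step 10: prey: 0+0-0=0; pred: 14+0-4=10
Step 11: prey: 0+0-0=0; pred: 10+0-3=7
Max prey = 86 at step 3

Answer: 86 3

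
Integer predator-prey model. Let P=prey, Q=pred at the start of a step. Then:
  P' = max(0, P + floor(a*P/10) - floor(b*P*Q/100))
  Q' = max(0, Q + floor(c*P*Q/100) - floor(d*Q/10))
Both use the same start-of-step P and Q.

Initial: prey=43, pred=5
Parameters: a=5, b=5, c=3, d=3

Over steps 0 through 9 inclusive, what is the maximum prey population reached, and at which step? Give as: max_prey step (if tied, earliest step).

Step 1: prey: 43+21-10=54; pred: 5+6-1=10
Step 2: prey: 54+27-27=54; pred: 10+16-3=23
Step 3: prey: 54+27-62=19; pred: 23+37-6=54
Step 4: prey: 19+9-51=0; pred: 54+30-16=68
Step 5: prey: 0+0-0=0; pred: 68+0-20=48
Step 6: prey: 0+0-0=0; pred: 48+0-14=34
Step 7: prey: 0+0-0=0; pred: 34+0-10=24
Step 8: prey: 0+0-0=0; pred: 24+0-7=17
Step 9: prey: 0+0-0=0; pred: 17+0-5=12
Max prey = 54 at step 1

Answer: 54 1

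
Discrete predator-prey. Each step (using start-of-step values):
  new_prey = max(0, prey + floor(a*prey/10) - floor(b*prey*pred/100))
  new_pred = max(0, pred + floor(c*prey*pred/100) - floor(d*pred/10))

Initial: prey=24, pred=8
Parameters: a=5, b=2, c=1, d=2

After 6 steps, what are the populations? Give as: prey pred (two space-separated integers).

Step 1: prey: 24+12-3=33; pred: 8+1-1=8
Step 2: prey: 33+16-5=44; pred: 8+2-1=9
Step 3: prey: 44+22-7=59; pred: 9+3-1=11
Step 4: prey: 59+29-12=76; pred: 11+6-2=15
Step 5: prey: 76+38-22=92; pred: 15+11-3=23
Step 6: prey: 92+46-42=96; pred: 23+21-4=40

Answer: 96 40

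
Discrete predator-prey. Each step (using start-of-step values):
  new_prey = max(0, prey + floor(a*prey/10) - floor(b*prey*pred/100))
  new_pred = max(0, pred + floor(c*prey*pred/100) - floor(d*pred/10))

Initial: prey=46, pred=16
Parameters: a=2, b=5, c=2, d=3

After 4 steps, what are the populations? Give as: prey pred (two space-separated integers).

Answer: 0 14

Derivation:
Step 1: prey: 46+9-36=19; pred: 16+14-4=26
Step 2: prey: 19+3-24=0; pred: 26+9-7=28
Step 3: prey: 0+0-0=0; pred: 28+0-8=20
Step 4: prey: 0+0-0=0; pred: 20+0-6=14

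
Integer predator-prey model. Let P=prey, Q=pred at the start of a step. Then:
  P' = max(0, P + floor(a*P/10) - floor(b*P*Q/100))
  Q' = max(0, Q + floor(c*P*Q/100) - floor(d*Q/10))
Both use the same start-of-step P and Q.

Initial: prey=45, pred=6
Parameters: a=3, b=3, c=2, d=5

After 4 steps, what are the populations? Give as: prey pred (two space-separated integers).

Answer: 37 26

Derivation:
Step 1: prey: 45+13-8=50; pred: 6+5-3=8
Step 2: prey: 50+15-12=53; pred: 8+8-4=12
Step 3: prey: 53+15-19=49; pred: 12+12-6=18
Step 4: prey: 49+14-26=37; pred: 18+17-9=26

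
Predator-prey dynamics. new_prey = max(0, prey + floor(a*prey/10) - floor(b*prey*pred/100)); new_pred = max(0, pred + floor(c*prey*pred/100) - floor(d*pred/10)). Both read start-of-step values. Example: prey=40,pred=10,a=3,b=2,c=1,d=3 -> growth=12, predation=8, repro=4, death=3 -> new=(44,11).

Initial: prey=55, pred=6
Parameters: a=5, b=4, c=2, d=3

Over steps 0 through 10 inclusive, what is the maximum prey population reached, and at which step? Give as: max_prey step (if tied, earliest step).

Answer: 73 2

Derivation:
Step 1: prey: 55+27-13=69; pred: 6+6-1=11
Step 2: prey: 69+34-30=73; pred: 11+15-3=23
Step 3: prey: 73+36-67=42; pred: 23+33-6=50
Step 4: prey: 42+21-84=0; pred: 50+42-15=77
Step 5: prey: 0+0-0=0; pred: 77+0-23=54
Step 6: prey: 0+0-0=0; pred: 54+0-16=38
Step 7: prey: 0+0-0=0; pred: 38+0-11=27
Step 8: prey: 0+0-0=0; pred: 27+0-8=19
Step 9: prey: 0+0-0=0; pred: 19+0-5=14
Step 10: prey: 0+0-0=0; pred: 14+0-4=10
Max prey = 73 at step 2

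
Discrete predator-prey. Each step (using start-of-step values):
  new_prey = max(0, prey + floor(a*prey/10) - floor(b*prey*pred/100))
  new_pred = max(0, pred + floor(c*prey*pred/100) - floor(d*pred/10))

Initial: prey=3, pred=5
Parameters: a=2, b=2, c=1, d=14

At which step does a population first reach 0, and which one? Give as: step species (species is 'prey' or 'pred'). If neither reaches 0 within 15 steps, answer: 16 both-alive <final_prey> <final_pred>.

Step 1: prey: 3+0-0=3; pred: 5+0-7=0
First extinction: pred at step 1

Answer: 1 pred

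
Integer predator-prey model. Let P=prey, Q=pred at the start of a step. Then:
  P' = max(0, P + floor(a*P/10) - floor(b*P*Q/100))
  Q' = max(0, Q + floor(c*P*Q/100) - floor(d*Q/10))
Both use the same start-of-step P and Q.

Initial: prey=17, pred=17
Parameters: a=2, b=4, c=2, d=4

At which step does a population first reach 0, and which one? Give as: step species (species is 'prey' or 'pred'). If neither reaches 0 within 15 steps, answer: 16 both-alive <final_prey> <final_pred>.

Step 1: prey: 17+3-11=9; pred: 17+5-6=16
Step 2: prey: 9+1-5=5; pred: 16+2-6=12
Step 3: prey: 5+1-2=4; pred: 12+1-4=9
Step 4: prey: 4+0-1=3; pred: 9+0-3=6
Step 5: prey: 3+0-0=3; pred: 6+0-2=4
Step 6: prey: 3+0-0=3; pred: 4+0-1=3
Step 7: prey: 3+0-0=3; pred: 3+0-1=2
Step 8: prey: 3+0-0=3; pred: 2+0-0=2
Steps 9-15: state stable at prey=3, pred=2 (no change)
No extinction within 15 steps

Answer: 16 both-alive 3 2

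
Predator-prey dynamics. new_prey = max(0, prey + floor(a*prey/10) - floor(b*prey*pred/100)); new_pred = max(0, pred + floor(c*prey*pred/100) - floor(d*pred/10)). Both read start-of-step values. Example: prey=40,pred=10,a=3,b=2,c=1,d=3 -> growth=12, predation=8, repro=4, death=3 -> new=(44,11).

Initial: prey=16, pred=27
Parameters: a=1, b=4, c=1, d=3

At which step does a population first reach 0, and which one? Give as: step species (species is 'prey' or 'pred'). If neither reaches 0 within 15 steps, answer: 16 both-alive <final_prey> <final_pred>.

Answer: 1 prey

Derivation:
Step 1: prey: 16+1-17=0; pred: 27+4-8=23
First extinction: prey at step 1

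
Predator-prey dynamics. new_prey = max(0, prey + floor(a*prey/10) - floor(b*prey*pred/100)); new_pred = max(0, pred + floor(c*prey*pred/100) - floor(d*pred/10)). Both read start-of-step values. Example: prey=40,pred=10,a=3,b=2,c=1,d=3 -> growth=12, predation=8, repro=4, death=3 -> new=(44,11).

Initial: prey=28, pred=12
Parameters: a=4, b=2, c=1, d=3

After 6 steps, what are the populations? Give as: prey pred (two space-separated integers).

Answer: 59 23

Derivation:
Step 1: prey: 28+11-6=33; pred: 12+3-3=12
Step 2: prey: 33+13-7=39; pred: 12+3-3=12
Step 3: prey: 39+15-9=45; pred: 12+4-3=13
Step 4: prey: 45+18-11=52; pred: 13+5-3=15
Step 5: prey: 52+20-15=57; pred: 15+7-4=18
Step 6: prey: 57+22-20=59; pred: 18+10-5=23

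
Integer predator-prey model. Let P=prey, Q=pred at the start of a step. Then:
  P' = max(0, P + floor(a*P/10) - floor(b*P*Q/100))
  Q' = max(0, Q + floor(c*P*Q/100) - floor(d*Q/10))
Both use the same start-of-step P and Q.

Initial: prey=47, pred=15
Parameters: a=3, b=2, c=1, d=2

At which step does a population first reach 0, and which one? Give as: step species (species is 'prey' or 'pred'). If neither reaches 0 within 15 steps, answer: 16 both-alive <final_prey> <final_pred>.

Answer: 16 both-alive 2 7

Derivation:
Step 1: prey: 47+14-14=47; pred: 15+7-3=19
Step 2: prey: 47+14-17=44; pred: 19+8-3=24
Step 3: prey: 44+13-21=36; pred: 24+10-4=30
Step 4: prey: 36+10-21=25; pred: 30+10-6=34
Step 5: prey: 25+7-17=15; pred: 34+8-6=36
Step 6: prey: 15+4-10=9; pred: 36+5-7=34
Step 7: prey: 9+2-6=5; pred: 34+3-6=31
Step 8: prey: 5+1-3=3; pred: 31+1-6=26
Step 9: prey: 3+0-1=2; pred: 26+0-5=21
Step 10: prey: 2+0-0=2; pred: 21+0-4=17
Step 11: prey: 2+0-0=2; pred: 17+0-3=14
Step 12: prey: 2+0-0=2; pred: 14+0-2=12
Step 13: prey: 2+0-0=2; pred: 12+0-2=10
Step 14: prey: 2+0-0=2; pred: 10+0-2=8
Step 15: prey: 2+0-0=2; pred: 8+0-1=7
No extinction within 15 steps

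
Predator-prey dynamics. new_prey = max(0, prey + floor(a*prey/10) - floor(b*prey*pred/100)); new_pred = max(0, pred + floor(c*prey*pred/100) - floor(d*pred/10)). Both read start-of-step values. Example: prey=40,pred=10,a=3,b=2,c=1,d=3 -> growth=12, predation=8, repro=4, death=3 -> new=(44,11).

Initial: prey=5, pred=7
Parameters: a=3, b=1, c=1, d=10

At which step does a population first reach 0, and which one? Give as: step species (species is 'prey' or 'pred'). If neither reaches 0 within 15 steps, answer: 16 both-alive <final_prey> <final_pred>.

Answer: 1 pred

Derivation:
Step 1: prey: 5+1-0=6; pred: 7+0-7=0
First extinction: pred at step 1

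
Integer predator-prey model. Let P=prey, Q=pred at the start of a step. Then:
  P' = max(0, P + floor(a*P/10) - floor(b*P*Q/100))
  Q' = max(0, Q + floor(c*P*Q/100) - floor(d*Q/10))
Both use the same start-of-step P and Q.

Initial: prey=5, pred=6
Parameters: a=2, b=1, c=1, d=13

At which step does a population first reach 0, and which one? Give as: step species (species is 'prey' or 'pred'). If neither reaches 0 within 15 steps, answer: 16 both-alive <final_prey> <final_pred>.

Answer: 1 pred

Derivation:
Step 1: prey: 5+1-0=6; pred: 6+0-7=0
First extinction: pred at step 1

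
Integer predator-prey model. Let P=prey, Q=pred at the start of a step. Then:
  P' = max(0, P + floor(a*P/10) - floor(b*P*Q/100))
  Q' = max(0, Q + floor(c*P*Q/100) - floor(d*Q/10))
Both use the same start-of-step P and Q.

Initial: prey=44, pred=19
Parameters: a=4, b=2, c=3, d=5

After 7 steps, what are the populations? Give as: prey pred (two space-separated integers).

Step 1: prey: 44+17-16=45; pred: 19+25-9=35
Step 2: prey: 45+18-31=32; pred: 35+47-17=65
Step 3: prey: 32+12-41=3; pred: 65+62-32=95
Step 4: prey: 3+1-5=0; pred: 95+8-47=56
Step 5: prey: 0+0-0=0; pred: 56+0-28=28
Step 6: prey: 0+0-0=0; pred: 28+0-14=14
Step 7: prey: 0+0-0=0; pred: 14+0-7=7

Answer: 0 7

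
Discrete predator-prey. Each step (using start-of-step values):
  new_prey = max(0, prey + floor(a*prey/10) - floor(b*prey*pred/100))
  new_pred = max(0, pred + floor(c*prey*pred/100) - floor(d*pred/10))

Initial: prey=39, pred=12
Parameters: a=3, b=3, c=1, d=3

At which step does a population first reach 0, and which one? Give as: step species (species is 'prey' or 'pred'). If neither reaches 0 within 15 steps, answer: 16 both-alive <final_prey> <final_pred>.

Step 1: prey: 39+11-14=36; pred: 12+4-3=13
Step 2: prey: 36+10-14=32; pred: 13+4-3=14
Step 3: prey: 32+9-13=28; pred: 14+4-4=14
Step 4: prey: 28+8-11=25; pred: 14+3-4=13
Step 5: prey: 25+7-9=23; pred: 13+3-3=13
Step 6: prey: 23+6-8=21; pred: 13+2-3=12
Step 7: prey: 21+6-7=20; pred: 12+2-3=11
Step 8: prey: 20+6-6=20; pred: 11+2-3=10
Step 9: prey: 20+6-6=20; pred: 10+2-3=9
Step 10: prey: 20+6-5=21; pred: 9+1-2=8
Step 11: prey: 21+6-5=22; pred: 8+1-2=7
Step 12: prey: 22+6-4=24; pred: 7+1-2=6
Step 13: prey: 24+7-4=27; pred: 6+1-1=6
Step 14: prey: 27+8-4=31; pred: 6+1-1=6
Step 15: prey: 31+9-5=35; pred: 6+1-1=6
No extinction within 15 steps

Answer: 16 both-alive 35 6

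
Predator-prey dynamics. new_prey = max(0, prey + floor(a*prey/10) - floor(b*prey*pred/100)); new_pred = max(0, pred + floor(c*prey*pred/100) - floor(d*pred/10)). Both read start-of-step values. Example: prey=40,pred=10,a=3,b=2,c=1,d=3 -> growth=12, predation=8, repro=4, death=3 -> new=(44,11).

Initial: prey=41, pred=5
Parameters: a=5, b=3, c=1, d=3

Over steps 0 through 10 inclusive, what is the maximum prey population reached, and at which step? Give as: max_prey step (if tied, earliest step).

Step 1: prey: 41+20-6=55; pred: 5+2-1=6
Step 2: prey: 55+27-9=73; pred: 6+3-1=8
Step 3: prey: 73+36-17=92; pred: 8+5-2=11
Step 4: prey: 92+46-30=108; pred: 11+10-3=18
Step 5: prey: 108+54-58=104; pred: 18+19-5=32
Step 6: prey: 104+52-99=57; pred: 32+33-9=56
Step 7: prey: 57+28-95=0; pred: 56+31-16=71
Step 8: prey: 0+0-0=0; pred: 71+0-21=50
Step 9: prey: 0+0-0=0; pred: 50+0-15=35
Step 10: prey: 0+0-0=0; pred: 35+0-10=25
Max prey = 108 at step 4

Answer: 108 4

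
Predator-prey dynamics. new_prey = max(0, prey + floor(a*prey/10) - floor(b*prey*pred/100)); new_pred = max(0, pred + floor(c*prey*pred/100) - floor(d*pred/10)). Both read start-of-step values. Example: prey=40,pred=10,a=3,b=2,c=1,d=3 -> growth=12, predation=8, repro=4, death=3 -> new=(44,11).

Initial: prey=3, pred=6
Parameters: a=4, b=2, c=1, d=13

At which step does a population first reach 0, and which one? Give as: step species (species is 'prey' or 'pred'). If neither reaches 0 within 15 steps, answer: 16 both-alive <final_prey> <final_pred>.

Answer: 1 pred

Derivation:
Step 1: prey: 3+1-0=4; pred: 6+0-7=0
First extinction: pred at step 1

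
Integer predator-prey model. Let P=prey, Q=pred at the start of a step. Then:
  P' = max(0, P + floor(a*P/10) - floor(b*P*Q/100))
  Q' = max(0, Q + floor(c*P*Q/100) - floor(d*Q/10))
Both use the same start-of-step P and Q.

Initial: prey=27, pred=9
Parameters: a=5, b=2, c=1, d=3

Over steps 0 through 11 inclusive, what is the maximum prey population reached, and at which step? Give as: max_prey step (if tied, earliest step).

Step 1: prey: 27+13-4=36; pred: 9+2-2=9
Step 2: prey: 36+18-6=48; pred: 9+3-2=10
Step 3: prey: 48+24-9=63; pred: 10+4-3=11
Step 4: prey: 63+31-13=81; pred: 11+6-3=14
Step 5: prey: 81+40-22=99; pred: 14+11-4=21
Step 6: prey: 99+49-41=107; pred: 21+20-6=35
Step 7: prey: 107+53-74=86; pred: 35+37-10=62
Step 8: prey: 86+43-106=23; pred: 62+53-18=97
Step 9: prey: 23+11-44=0; pred: 97+22-29=90
Step 10: prey: 0+0-0=0; pred: 90+0-27=63
Step 11: prey: 0+0-0=0; pred: 63+0-18=45
Max prey = 107 at step 6

Answer: 107 6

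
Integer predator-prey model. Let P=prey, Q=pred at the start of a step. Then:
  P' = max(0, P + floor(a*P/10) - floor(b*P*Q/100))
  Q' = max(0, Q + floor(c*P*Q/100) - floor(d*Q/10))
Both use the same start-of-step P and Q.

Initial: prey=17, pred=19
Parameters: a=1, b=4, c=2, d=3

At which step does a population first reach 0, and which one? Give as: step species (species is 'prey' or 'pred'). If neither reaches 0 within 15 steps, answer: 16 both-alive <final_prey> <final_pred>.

Step 1: prey: 17+1-12=6; pred: 19+6-5=20
Step 2: prey: 6+0-4=2; pred: 20+2-6=16
Step 3: prey: 2+0-1=1; pred: 16+0-4=12
Step 4: prey: 1+0-0=1; pred: 12+0-3=9
Step 5: prey: 1+0-0=1; pred: 9+0-2=7
Step 6: prey: 1+0-0=1; pred: 7+0-2=5
Step 7: prey: 1+0-0=1; pred: 5+0-1=4
Step 8: prey: 1+0-0=1; pred: 4+0-1=3
Step 9: prey: 1+0-0=1; pred: 3+0-0=3
Steps 10-15: state stable at prey=1, pred=3 (no change)
No extinction within 15 steps

Answer: 16 both-alive 1 3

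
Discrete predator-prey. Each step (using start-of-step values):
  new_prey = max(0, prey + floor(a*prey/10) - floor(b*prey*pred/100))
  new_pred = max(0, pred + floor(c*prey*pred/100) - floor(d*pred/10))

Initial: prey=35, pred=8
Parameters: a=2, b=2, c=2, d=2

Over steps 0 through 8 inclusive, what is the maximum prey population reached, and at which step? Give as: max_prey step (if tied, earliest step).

Step 1: prey: 35+7-5=37; pred: 8+5-1=12
Step 2: prey: 37+7-8=36; pred: 12+8-2=18
Step 3: prey: 36+7-12=31; pred: 18+12-3=27
Step 4: prey: 31+6-16=21; pred: 27+16-5=38
Step 5: prey: 21+4-15=10; pred: 38+15-7=46
Step 6: prey: 10+2-9=3; pred: 46+9-9=46
Step 7: prey: 3+0-2=1; pred: 46+2-9=39
Step 8: prey: 1+0-0=1; pred: 39+0-7=32
Max prey = 37 at step 1

Answer: 37 1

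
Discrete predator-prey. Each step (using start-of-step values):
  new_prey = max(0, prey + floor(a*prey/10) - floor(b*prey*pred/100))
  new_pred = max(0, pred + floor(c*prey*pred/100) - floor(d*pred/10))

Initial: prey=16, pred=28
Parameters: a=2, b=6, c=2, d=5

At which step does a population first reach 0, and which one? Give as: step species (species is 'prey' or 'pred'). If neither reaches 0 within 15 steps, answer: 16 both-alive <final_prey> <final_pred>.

Step 1: prey: 16+3-26=0; pred: 28+8-14=22
First extinction: prey at step 1

Answer: 1 prey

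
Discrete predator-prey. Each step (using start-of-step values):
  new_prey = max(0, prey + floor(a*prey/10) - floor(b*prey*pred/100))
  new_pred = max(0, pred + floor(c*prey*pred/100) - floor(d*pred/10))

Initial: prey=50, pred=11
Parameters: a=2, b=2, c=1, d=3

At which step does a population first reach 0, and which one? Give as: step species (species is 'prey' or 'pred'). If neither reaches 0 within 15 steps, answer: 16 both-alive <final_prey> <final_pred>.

Step 1: prey: 50+10-11=49; pred: 11+5-3=13
Step 2: prey: 49+9-12=46; pred: 13+6-3=16
Step 3: prey: 46+9-14=41; pred: 16+7-4=19
Step 4: prey: 41+8-15=34; pred: 19+7-5=21
Step 5: prey: 34+6-14=26; pred: 21+7-6=22
Step 6: prey: 26+5-11=20; pred: 22+5-6=21
Step 7: prey: 20+4-8=16; pred: 21+4-6=19
Step 8: prey: 16+3-6=13; pred: 19+3-5=17
Step 9: prey: 13+2-4=11; pred: 17+2-5=14
Step 10: prey: 11+2-3=10; pred: 14+1-4=11
Step 11: prey: 10+2-2=10; pred: 11+1-3=9
Step 12: prey: 10+2-1=11; pred: 9+0-2=7
Step 13: prey: 11+2-1=12; pred: 7+0-2=5
Step 14: prey: 12+2-1=13; pred: 5+0-1=4
Step 15: prey: 13+2-1=14; pred: 4+0-1=3
No extinction within 15 steps

Answer: 16 both-alive 14 3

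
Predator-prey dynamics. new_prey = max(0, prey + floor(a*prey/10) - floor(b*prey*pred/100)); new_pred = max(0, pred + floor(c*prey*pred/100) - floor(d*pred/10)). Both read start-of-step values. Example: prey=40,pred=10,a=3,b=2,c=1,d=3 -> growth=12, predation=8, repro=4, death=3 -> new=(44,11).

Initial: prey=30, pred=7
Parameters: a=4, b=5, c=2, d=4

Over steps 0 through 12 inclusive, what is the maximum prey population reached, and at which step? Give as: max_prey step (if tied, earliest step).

Step 1: prey: 30+12-10=32; pred: 7+4-2=9
Step 2: prey: 32+12-14=30; pred: 9+5-3=11
Step 3: prey: 30+12-16=26; pred: 11+6-4=13
Step 4: prey: 26+10-16=20; pred: 13+6-5=14
Step 5: prey: 20+8-14=14; pred: 14+5-5=14
Step 6: prey: 14+5-9=10; pred: 14+3-5=12
Step 7: prey: 10+4-6=8; pred: 12+2-4=10
Step 8: prey: 8+3-4=7; pred: 10+1-4=7
Step 9: prey: 7+2-2=7; pred: 7+0-2=5
Step 10: prey: 7+2-1=8; pred: 5+0-2=3
Step 11: prey: 8+3-1=10; pred: 3+0-1=2
Step 12: prey: 10+4-1=13; pred: 2+0-0=2
Max prey = 32 at step 1

Answer: 32 1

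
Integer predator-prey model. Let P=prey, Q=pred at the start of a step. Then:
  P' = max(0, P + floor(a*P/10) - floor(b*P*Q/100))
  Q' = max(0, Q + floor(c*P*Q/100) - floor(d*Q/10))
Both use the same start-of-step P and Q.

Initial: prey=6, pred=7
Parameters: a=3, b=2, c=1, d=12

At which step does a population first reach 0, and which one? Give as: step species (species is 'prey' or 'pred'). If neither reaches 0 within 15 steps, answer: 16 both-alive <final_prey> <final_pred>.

Step 1: prey: 6+1-0=7; pred: 7+0-8=0
First extinction: pred at step 1

Answer: 1 pred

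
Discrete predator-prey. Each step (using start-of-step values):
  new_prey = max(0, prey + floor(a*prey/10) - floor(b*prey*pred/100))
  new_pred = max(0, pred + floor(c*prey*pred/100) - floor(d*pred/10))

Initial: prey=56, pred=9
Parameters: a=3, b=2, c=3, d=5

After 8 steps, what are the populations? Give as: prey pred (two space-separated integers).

Answer: 0 7

Derivation:
Step 1: prey: 56+16-10=62; pred: 9+15-4=20
Step 2: prey: 62+18-24=56; pred: 20+37-10=47
Step 3: prey: 56+16-52=20; pred: 47+78-23=102
Step 4: prey: 20+6-40=0; pred: 102+61-51=112
Step 5: prey: 0+0-0=0; pred: 112+0-56=56
Step 6: prey: 0+0-0=0; pred: 56+0-28=28
Step 7: prey: 0+0-0=0; pred: 28+0-14=14
Step 8: prey: 0+0-0=0; pred: 14+0-7=7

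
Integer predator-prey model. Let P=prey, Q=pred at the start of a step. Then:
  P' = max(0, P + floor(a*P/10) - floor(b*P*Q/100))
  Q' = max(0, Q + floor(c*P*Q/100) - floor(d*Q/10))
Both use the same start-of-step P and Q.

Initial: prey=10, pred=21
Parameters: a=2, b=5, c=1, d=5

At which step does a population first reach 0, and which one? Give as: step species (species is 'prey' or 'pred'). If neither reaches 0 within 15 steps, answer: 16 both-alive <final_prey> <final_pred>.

Answer: 16 both-alive 1 1

Derivation:
Step 1: prey: 10+2-10=2; pred: 21+2-10=13
Step 2: prey: 2+0-1=1; pred: 13+0-6=7
Step 3: prey: 1+0-0=1; pred: 7+0-3=4
Step 4: prey: 1+0-0=1; pred: 4+0-2=2
Step 5: prey: 1+0-0=1; pred: 2+0-1=1
Step 6: prey: 1+0-0=1; pred: 1+0-0=1
Steps 7-15: state stable at prey=1, pred=1 (no change)
No extinction within 15 steps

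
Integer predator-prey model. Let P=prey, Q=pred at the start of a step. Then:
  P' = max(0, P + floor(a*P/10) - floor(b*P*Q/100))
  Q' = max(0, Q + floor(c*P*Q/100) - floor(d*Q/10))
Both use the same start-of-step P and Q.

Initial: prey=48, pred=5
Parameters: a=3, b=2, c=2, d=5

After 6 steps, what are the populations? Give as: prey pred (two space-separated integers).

Step 1: prey: 48+14-4=58; pred: 5+4-2=7
Step 2: prey: 58+17-8=67; pred: 7+8-3=12
Step 3: prey: 67+20-16=71; pred: 12+16-6=22
Step 4: prey: 71+21-31=61; pred: 22+31-11=42
Step 5: prey: 61+18-51=28; pred: 42+51-21=72
Step 6: prey: 28+8-40=0; pred: 72+40-36=76

Answer: 0 76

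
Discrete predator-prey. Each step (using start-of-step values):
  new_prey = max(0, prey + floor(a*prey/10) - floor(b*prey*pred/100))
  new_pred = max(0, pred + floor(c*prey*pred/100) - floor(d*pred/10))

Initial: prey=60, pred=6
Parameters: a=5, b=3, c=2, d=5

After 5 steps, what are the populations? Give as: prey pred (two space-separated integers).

Answer: 0 56

Derivation:
Step 1: prey: 60+30-10=80; pred: 6+7-3=10
Step 2: prey: 80+40-24=96; pred: 10+16-5=21
Step 3: prey: 96+48-60=84; pred: 21+40-10=51
Step 4: prey: 84+42-128=0; pred: 51+85-25=111
Step 5: prey: 0+0-0=0; pred: 111+0-55=56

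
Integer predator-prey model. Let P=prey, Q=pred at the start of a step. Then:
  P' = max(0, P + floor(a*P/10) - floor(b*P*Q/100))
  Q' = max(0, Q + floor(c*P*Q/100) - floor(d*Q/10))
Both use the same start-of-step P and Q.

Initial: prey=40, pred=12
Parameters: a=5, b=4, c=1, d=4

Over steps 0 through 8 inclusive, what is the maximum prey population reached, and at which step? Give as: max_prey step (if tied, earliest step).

Answer: 43 3

Derivation:
Step 1: prey: 40+20-19=41; pred: 12+4-4=12
Step 2: prey: 41+20-19=42; pred: 12+4-4=12
Step 3: prey: 42+21-20=43; pred: 12+5-4=13
Step 4: prey: 43+21-22=42; pred: 13+5-5=13
Step 5: prey: 42+21-21=42; pred: 13+5-5=13
Step 6: prey: 42+21-21=42; pred: 13+5-5=13
Step 7: prey: 42+21-21=42; pred: 13+5-5=13
Step 8: prey: 42+21-21=42; pred: 13+5-5=13
Max prey = 43 at step 3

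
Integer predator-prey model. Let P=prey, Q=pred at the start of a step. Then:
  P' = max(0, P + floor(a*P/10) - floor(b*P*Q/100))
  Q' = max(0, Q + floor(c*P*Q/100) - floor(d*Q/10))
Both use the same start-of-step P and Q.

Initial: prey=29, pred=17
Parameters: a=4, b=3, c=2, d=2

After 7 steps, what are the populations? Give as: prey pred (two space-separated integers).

Step 1: prey: 29+11-14=26; pred: 17+9-3=23
Step 2: prey: 26+10-17=19; pred: 23+11-4=30
Step 3: prey: 19+7-17=9; pred: 30+11-6=35
Step 4: prey: 9+3-9=3; pred: 35+6-7=34
Step 5: prey: 3+1-3=1; pred: 34+2-6=30
Step 6: prey: 1+0-0=1; pred: 30+0-6=24
Step 7: prey: 1+0-0=1; pred: 24+0-4=20

Answer: 1 20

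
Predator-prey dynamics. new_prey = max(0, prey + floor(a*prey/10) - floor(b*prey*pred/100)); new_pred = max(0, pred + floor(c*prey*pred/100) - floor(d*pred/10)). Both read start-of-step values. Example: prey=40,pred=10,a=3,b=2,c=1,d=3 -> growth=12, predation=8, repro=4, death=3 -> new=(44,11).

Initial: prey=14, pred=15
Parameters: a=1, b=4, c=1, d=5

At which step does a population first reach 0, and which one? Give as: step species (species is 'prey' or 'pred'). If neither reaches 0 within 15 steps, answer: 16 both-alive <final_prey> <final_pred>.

Step 1: prey: 14+1-8=7; pred: 15+2-7=10
Step 2: prey: 7+0-2=5; pred: 10+0-5=5
Step 3: prey: 5+0-1=4; pred: 5+0-2=3
Step 4: prey: 4+0-0=4; pred: 3+0-1=2
Step 5: prey: 4+0-0=4; pred: 2+0-1=1
Step 6: prey: 4+0-0=4; pred: 1+0-0=1
Steps 7-15: state stable at prey=4, pred=1 (no change)
No extinction within 15 steps

Answer: 16 both-alive 4 1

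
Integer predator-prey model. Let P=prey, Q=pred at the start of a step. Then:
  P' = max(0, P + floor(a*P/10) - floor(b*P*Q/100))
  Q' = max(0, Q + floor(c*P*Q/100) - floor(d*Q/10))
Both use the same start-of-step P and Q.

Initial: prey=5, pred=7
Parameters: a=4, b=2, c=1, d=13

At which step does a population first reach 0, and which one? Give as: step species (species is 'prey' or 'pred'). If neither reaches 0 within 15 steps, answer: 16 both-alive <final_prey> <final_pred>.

Step 1: prey: 5+2-0=7; pred: 7+0-9=0
First extinction: pred at step 1

Answer: 1 pred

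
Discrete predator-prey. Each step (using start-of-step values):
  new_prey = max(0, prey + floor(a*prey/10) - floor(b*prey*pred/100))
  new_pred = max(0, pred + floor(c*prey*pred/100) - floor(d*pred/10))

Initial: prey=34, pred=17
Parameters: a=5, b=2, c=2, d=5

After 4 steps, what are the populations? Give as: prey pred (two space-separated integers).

Answer: 36 48

Derivation:
Step 1: prey: 34+17-11=40; pred: 17+11-8=20
Step 2: prey: 40+20-16=44; pred: 20+16-10=26
Step 3: prey: 44+22-22=44; pred: 26+22-13=35
Step 4: prey: 44+22-30=36; pred: 35+30-17=48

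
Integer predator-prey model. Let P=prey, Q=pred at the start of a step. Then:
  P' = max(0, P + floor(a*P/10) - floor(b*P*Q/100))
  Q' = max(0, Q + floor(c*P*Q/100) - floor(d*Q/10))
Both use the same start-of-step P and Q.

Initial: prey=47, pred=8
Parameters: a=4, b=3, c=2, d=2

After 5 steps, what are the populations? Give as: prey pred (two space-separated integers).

Step 1: prey: 47+18-11=54; pred: 8+7-1=14
Step 2: prey: 54+21-22=53; pred: 14+15-2=27
Step 3: prey: 53+21-42=32; pred: 27+28-5=50
Step 4: prey: 32+12-48=0; pred: 50+32-10=72
Step 5: prey: 0+0-0=0; pred: 72+0-14=58

Answer: 0 58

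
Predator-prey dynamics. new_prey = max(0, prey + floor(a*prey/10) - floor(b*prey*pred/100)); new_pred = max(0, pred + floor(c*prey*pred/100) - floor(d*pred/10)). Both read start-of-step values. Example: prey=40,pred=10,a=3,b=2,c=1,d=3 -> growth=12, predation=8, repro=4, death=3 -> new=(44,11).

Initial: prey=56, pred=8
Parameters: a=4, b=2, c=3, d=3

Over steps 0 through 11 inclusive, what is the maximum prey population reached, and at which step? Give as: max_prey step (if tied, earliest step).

Answer: 72 2

Derivation:
Step 1: prey: 56+22-8=70; pred: 8+13-2=19
Step 2: prey: 70+28-26=72; pred: 19+39-5=53
Step 3: prey: 72+28-76=24; pred: 53+114-15=152
Step 4: prey: 24+9-72=0; pred: 152+109-45=216
Step 5: prey: 0+0-0=0; pred: 216+0-64=152
Step 6: prey: 0+0-0=0; pred: 152+0-45=107
Step 7: prey: 0+0-0=0; pred: 107+0-32=75
Step 8: prey: 0+0-0=0; pred: 75+0-22=53
Step 9: prey: 0+0-0=0; pred: 53+0-15=38
Step 10: prey: 0+0-0=0; pred: 38+0-11=27
Step 11: prey: 0+0-0=0; pred: 27+0-8=19
Max prey = 72 at step 2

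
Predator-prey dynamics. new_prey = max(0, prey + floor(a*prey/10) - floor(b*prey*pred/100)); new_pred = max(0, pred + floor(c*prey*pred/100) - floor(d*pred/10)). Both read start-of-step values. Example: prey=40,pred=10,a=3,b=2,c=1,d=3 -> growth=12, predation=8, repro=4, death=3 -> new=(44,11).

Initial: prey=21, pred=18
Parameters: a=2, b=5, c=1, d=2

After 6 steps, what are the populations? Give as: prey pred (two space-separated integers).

Step 1: prey: 21+4-18=7; pred: 18+3-3=18
Step 2: prey: 7+1-6=2; pred: 18+1-3=16
Step 3: prey: 2+0-1=1; pred: 16+0-3=13
Step 4: prey: 1+0-0=1; pred: 13+0-2=11
Step 5: prey: 1+0-0=1; pred: 11+0-2=9
Step 6: prey: 1+0-0=1; pred: 9+0-1=8

Answer: 1 8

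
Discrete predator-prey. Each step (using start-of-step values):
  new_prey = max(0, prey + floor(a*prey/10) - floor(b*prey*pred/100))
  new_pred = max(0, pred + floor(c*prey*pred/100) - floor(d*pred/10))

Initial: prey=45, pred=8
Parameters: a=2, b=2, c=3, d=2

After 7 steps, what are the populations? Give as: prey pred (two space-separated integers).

Step 1: prey: 45+9-7=47; pred: 8+10-1=17
Step 2: prey: 47+9-15=41; pred: 17+23-3=37
Step 3: prey: 41+8-30=19; pred: 37+45-7=75
Step 4: prey: 19+3-28=0; pred: 75+42-15=102
Step 5: prey: 0+0-0=0; pred: 102+0-20=82
Step 6: prey: 0+0-0=0; pred: 82+0-16=66
Step 7: prey: 0+0-0=0; pred: 66+0-13=53

Answer: 0 53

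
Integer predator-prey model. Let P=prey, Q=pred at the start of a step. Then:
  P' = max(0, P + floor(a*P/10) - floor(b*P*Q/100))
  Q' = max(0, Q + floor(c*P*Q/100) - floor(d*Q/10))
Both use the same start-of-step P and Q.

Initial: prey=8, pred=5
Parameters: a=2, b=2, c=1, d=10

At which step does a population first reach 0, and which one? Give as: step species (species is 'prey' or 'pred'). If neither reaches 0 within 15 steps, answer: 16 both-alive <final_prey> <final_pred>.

Step 1: prey: 8+1-0=9; pred: 5+0-5=0
First extinction: pred at step 1

Answer: 1 pred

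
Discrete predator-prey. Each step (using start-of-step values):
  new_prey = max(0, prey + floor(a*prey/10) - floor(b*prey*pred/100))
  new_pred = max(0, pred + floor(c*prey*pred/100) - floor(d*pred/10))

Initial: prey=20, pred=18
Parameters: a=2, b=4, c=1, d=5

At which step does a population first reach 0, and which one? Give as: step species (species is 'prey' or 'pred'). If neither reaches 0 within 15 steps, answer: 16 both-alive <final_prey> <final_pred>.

Answer: 16 both-alive 35 1

Derivation:
Step 1: prey: 20+4-14=10; pred: 18+3-9=12
Step 2: prey: 10+2-4=8; pred: 12+1-6=7
Step 3: prey: 8+1-2=7; pred: 7+0-3=4
Step 4: prey: 7+1-1=7; pred: 4+0-2=2
Step 5: prey: 7+1-0=8; pred: 2+0-1=1
Step 6: prey: 8+1-0=9; pred: 1+0-0=1
Step 7: prey: 9+1-0=10; pred: 1+0-0=1
Step 8: prey: 10+2-0=12; pred: 1+0-0=1
Step 9: prey: 12+2-0=14; pred: 1+0-0=1
Step 10: prey: 14+2-0=16; pred: 1+0-0=1
Step 11: prey: 16+3-0=19; pred: 1+0-0=1
Step 12: prey: 19+3-0=22; pred: 1+0-0=1
Step 13: prey: 22+4-0=26; pred: 1+0-0=1
Step 14: prey: 26+5-1=30; pred: 1+0-0=1
Step 15: prey: 30+6-1=35; pred: 1+0-0=1
No extinction within 15 steps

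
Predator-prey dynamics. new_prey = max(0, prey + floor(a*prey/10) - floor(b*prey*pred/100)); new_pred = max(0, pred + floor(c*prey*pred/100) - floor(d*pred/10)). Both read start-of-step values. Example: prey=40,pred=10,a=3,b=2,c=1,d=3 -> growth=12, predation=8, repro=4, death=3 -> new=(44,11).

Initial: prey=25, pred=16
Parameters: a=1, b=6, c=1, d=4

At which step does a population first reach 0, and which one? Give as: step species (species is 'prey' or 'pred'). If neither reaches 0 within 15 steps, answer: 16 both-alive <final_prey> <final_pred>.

Step 1: prey: 25+2-24=3; pred: 16+4-6=14
Step 2: prey: 3+0-2=1; pred: 14+0-5=9
Step 3: prey: 1+0-0=1; pred: 9+0-3=6
Step 4: prey: 1+0-0=1; pred: 6+0-2=4
Step 5: prey: 1+0-0=1; pred: 4+0-1=3
Step 6: prey: 1+0-0=1; pred: 3+0-1=2
Step 7: prey: 1+0-0=1; pred: 2+0-0=2
Steps 8-15: state stable at prey=1, pred=2 (no change)
No extinction within 15 steps

Answer: 16 both-alive 1 2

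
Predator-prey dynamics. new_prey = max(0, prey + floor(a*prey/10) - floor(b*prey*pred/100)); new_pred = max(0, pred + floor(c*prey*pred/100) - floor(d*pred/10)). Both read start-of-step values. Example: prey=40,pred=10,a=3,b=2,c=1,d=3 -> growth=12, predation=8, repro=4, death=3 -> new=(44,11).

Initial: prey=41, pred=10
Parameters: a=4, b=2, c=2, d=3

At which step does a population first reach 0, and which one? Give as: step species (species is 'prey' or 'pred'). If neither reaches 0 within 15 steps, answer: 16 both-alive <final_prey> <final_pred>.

Answer: 5 prey

Derivation:
Step 1: prey: 41+16-8=49; pred: 10+8-3=15
Step 2: prey: 49+19-14=54; pred: 15+14-4=25
Step 3: prey: 54+21-27=48; pred: 25+27-7=45
Step 4: prey: 48+19-43=24; pred: 45+43-13=75
Step 5: prey: 24+9-36=0; pred: 75+36-22=89
First extinction: prey at step 5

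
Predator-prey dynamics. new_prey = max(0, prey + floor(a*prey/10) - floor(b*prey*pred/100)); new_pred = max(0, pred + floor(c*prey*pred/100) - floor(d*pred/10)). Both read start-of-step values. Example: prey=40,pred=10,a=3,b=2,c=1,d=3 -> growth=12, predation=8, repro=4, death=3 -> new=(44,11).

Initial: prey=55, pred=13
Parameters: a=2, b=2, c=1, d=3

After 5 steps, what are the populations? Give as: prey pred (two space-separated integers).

Answer: 19 24

Derivation:
Step 1: prey: 55+11-14=52; pred: 13+7-3=17
Step 2: prey: 52+10-17=45; pred: 17+8-5=20
Step 3: prey: 45+9-18=36; pred: 20+9-6=23
Step 4: prey: 36+7-16=27; pred: 23+8-6=25
Step 5: prey: 27+5-13=19; pred: 25+6-7=24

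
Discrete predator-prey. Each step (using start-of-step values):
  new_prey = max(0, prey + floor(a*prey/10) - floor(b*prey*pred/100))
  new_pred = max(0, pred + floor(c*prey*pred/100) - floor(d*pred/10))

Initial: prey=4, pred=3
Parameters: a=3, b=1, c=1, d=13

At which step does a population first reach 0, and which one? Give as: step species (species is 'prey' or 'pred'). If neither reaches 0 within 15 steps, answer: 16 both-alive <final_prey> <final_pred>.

Answer: 1 pred

Derivation:
Step 1: prey: 4+1-0=5; pred: 3+0-3=0
First extinction: pred at step 1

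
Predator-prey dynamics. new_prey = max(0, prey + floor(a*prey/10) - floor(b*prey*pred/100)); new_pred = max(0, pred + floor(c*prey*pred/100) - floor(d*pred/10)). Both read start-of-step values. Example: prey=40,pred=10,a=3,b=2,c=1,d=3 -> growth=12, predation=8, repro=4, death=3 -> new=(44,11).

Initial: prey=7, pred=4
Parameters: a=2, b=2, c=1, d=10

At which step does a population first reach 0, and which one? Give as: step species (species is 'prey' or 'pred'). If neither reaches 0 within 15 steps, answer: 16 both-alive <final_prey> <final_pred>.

Step 1: prey: 7+1-0=8; pred: 4+0-4=0
First extinction: pred at step 1

Answer: 1 pred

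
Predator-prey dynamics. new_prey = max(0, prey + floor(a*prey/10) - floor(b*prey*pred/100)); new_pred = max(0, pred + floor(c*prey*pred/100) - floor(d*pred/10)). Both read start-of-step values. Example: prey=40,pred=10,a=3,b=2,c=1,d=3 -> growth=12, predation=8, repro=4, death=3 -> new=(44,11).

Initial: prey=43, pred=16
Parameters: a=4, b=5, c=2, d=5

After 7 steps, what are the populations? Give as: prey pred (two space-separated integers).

Answer: 2 1

Derivation:
Step 1: prey: 43+17-34=26; pred: 16+13-8=21
Step 2: prey: 26+10-27=9; pred: 21+10-10=21
Step 3: prey: 9+3-9=3; pred: 21+3-10=14
Step 4: prey: 3+1-2=2; pred: 14+0-7=7
Step 5: prey: 2+0-0=2; pred: 7+0-3=4
Step 6: prey: 2+0-0=2; pred: 4+0-2=2
Step 7: prey: 2+0-0=2; pred: 2+0-1=1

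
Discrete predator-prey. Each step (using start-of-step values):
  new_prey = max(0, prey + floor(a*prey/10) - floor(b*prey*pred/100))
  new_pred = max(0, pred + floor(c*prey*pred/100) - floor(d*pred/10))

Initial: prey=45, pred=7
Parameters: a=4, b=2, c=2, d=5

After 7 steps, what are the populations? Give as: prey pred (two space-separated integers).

Step 1: prey: 45+18-6=57; pred: 7+6-3=10
Step 2: prey: 57+22-11=68; pred: 10+11-5=16
Step 3: prey: 68+27-21=74; pred: 16+21-8=29
Step 4: prey: 74+29-42=61; pred: 29+42-14=57
Step 5: prey: 61+24-69=16; pred: 57+69-28=98
Step 6: prey: 16+6-31=0; pred: 98+31-49=80
Step 7: prey: 0+0-0=0; pred: 80+0-40=40

Answer: 0 40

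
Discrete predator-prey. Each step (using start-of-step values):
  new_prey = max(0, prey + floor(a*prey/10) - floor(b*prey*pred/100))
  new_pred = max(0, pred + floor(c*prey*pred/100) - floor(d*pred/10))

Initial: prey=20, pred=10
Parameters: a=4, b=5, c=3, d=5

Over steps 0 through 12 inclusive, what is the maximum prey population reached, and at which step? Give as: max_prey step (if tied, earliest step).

Step 1: prey: 20+8-10=18; pred: 10+6-5=11
Step 2: prey: 18+7-9=16; pred: 11+5-5=11
Step 3: prey: 16+6-8=14; pred: 11+5-5=11
Step 4: prey: 14+5-7=12; pred: 11+4-5=10
Step 5: prey: 12+4-6=10; pred: 10+3-5=8
Step 6: prey: 10+4-4=10; pred: 8+2-4=6
Step 7: prey: 10+4-3=11; pred: 6+1-3=4
Step 8: prey: 11+4-2=13; pred: 4+1-2=3
Step 9: prey: 13+5-1=17; pred: 3+1-1=3
Step 10: prey: 17+6-2=21; pred: 3+1-1=3
Step 11: prey: 21+8-3=26; pred: 3+1-1=3
Step 12: prey: 26+10-3=33; pred: 3+2-1=4
Max prey = 33 at step 12

Answer: 33 12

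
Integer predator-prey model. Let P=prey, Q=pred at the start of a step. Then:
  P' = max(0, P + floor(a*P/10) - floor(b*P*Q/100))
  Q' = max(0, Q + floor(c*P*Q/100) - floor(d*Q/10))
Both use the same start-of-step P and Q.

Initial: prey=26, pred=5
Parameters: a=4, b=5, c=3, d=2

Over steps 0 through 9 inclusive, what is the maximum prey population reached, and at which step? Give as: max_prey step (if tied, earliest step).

Step 1: prey: 26+10-6=30; pred: 5+3-1=7
Step 2: prey: 30+12-10=32; pred: 7+6-1=12
Step 3: prey: 32+12-19=25; pred: 12+11-2=21
Step 4: prey: 25+10-26=9; pred: 21+15-4=32
Step 5: prey: 9+3-14=0; pred: 32+8-6=34
Step 6: prey: 0+0-0=0; pred: 34+0-6=28
Step 7: prey: 0+0-0=0; pred: 28+0-5=23
Step 8: prey: 0+0-0=0; pred: 23+0-4=19
Step 9: prey: 0+0-0=0; pred: 19+0-3=16
Max prey = 32 at step 2

Answer: 32 2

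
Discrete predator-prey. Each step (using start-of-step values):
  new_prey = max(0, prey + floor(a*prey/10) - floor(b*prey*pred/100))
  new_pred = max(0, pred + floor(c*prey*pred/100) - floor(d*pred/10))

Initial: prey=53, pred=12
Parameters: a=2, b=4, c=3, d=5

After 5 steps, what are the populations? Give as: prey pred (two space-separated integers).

Answer: 0 8

Derivation:
Step 1: prey: 53+10-25=38; pred: 12+19-6=25
Step 2: prey: 38+7-38=7; pred: 25+28-12=41
Step 3: prey: 7+1-11=0; pred: 41+8-20=29
Step 4: prey: 0+0-0=0; pred: 29+0-14=15
Step 5: prey: 0+0-0=0; pred: 15+0-7=8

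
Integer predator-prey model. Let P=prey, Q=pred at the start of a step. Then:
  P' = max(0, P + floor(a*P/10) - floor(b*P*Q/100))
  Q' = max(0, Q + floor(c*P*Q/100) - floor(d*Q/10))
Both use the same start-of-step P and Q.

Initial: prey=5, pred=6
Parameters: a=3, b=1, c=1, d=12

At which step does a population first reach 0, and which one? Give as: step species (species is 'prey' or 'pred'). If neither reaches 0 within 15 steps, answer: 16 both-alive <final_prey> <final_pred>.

Answer: 1 pred

Derivation:
Step 1: prey: 5+1-0=6; pred: 6+0-7=0
First extinction: pred at step 1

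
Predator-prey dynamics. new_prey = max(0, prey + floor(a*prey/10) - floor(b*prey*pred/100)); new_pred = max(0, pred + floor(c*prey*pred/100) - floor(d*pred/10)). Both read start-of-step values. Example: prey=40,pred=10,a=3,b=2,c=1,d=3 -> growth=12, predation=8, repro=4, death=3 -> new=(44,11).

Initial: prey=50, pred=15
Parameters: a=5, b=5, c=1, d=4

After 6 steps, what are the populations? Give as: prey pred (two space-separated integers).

Step 1: prey: 50+25-37=38; pred: 15+7-6=16
Step 2: prey: 38+19-30=27; pred: 16+6-6=16
Step 3: prey: 27+13-21=19; pred: 16+4-6=14
Step 4: prey: 19+9-13=15; pred: 14+2-5=11
Step 5: prey: 15+7-8=14; pred: 11+1-4=8
Step 6: prey: 14+7-5=16; pred: 8+1-3=6

Answer: 16 6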